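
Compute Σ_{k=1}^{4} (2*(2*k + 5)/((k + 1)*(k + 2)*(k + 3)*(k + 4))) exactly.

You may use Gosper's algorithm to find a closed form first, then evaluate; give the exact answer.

Σ = 5/24

t_(k+1)/t_k = (k + 1)*(2*k + 7)/((k + 5)*(2*k + 5)).
Take A(k)=k + 1, B(k)=k + 5, C(k)=k + 5/2.
f must satisfy (k + 1)·f(k+1) − (k + 4)·f(k) = k + 5/2.
d = 3 from the (1,1,1) case.
Match coefficients ⇒ f(k) = k*(k + 2)*(k + 4)/6.
Then R = B(k−1)f/C = k*(k + 2)*(k + 4)**2/(3*(2*k + 5)), so s_k = R(k)·t_k = 2*k*(k + 4)/(3*(k**2 + 4*k + 3)).
s_(k+1) − s_k = 2*(2*k + 5)/(k**4 + 10*k**3 + 35*k**2 + 50*k + 24) = t_k.
Σ_(k=1)^(4) t_k = s_(5) − s_(1) = 5/8 − (5/12) = 5/24.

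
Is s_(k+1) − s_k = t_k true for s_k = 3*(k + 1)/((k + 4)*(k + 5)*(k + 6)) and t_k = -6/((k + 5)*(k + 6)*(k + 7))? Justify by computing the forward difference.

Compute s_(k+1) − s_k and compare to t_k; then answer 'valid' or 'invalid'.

s_(k+1) = 3*(k + 2)/((k + 5)*(k + 6)*(k + 7))
s_(k+1) − s_k = 3*(1 - 2*k)/(k**4 + 22*k**3 + 179*k**2 + 638*k + 840)
(s_(k+1) − s_k) − t_k = 27/(k**4 + 22*k**3 + 179*k**2 + 638*k + 840)

Invalid: residual 27/(k**4 + 22*k**3 + 179*k**2 + 638*k + 840) ≠ 0.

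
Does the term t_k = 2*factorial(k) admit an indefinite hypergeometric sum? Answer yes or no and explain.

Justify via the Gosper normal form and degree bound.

Ratio r(k) = k + 1.
Factor: A=k + 1; B=1; C=1.
Key eq: (k + 1)·f(k+1) = (1)·f(k) + (1).
deg f ≤ -1 (via 1,0,0).
deg f ≤ -1 is impossible — no certificate.

No. Not Gosper-summable.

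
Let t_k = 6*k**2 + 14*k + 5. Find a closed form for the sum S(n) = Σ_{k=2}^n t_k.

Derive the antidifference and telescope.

r(k) = (6*k**2 + 26*k + 25)/(6*k**2 + 14*k + 5) after simplifying.
So A=1 and B=1, with C=k**2 + 7*k/3 + 5/6.
Need (1)·f(k+1) − (1)·f(k) = k**2 + 7*k/3 + 5/6.
d = 3 from the (0,0,2) case.
Solve for f: f(k) = k*(2*k**2 + 4*k - 1)/6 (degree 3 ≤ 3).
R(k) = B(k−1)·f(k)/C(k) = k*(2*k**2 + 4*k - 1)/(6*k**2 + 14*k + 5); s_k = R·t_k = k*(2*k**2 + 4*k - 1).
s_(k+1) − s_k = 6*k**2 + 14*k + 5 = t_k.
Σ_(k=2)^n t_k = s_(n+1) − s_(2) = (2*n**3 + 10*n**2 + 13*n + 5) − (30), i.e. 2*n**3 + 10*n**2 + 13*n - 25.

S(n) = 2*n**3 + 10*n**2 + 13*n - 25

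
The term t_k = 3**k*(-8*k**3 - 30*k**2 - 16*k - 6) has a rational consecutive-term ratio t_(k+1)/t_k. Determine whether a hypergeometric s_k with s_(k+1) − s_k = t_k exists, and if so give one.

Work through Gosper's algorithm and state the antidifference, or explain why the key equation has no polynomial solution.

s_k = 3**k*(-4*k**3 + 3*k**2 + k - 3)

Step 1: r(k) = 3*(4*k**3 + 27*k**2 + 50*k + 30)/(4*k**3 + 15*k**2 + 8*k + 3).
Factor: A=3; B=1; C=k**3 + 15*k**2/4 + 2*k + 3/4.
Solve (3)·f(k+1) − (1)·f(k) = k**3 + 15*k**2/4 + 2*k + 3/4.
Bound: deg f ≤ 3.
Solve for f: f(k) = (4*k**3 - 3*k**2 - k + 3)/8 (degree 3 ≤ 3).
Then R = B(k−1)f/C = (4*k**3 - 3*k**2 - k + 3)/(2*(4*k**3 + 15*k**2 + 8*k + 3)), so s_k = R(k)·t_k = 3**k*(-4*k**3 + 3*k**2 + k - 3).
Verify: 3**k*(-8*k**3 - 30*k**2 - 16*k - 6) matches t_k.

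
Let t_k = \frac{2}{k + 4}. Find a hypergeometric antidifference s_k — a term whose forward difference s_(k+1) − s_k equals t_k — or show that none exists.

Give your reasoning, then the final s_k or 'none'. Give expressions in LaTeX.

none (Gosper's algorithm certifies no s_k)

Step 1: r(k) = (k + 4)/(k + 5).
Gosper form: A/B · C(k+1)/C(k) with A=k + 4, B=k + 5, C=1.
Need (k + 4)·f(k+1) − (k + 4)·f(k) = 1.
Degrees (1,1,0) ⇒ d ≤ 0.
Put f(k) = c0: A·f(k+1) − B(k−1)·f(k) − C = -1; need -1 = 0 — inconsistent ⇒ no f, not summable.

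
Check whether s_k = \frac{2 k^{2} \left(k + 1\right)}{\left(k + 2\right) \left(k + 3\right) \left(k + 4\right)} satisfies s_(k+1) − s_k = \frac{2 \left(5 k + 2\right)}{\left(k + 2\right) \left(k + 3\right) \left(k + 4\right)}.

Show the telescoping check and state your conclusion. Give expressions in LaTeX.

Invalid: residual \frac{6 \left(k^{2} - 5 k - 2\right)}{k^{4} + 14 k^{3} + 71 k^{2} + 154 k + 120} ≠ 0.

s_(k+1) = 2*(k + 1)**2*(k + 2)/((k + 3)*(k + 4)*(k + 5))
s_(k+1) − s_k = 8*(2*k**2 + 3*k + 1)/(k**4 + 14*k**3 + 71*k**2 + 154*k + 120)
(s_(k+1) − s_k) − t_k = 6*(k**2 - 5*k - 2)/(k**4 + 14*k**3 + 71*k**2 + 154*k + 120)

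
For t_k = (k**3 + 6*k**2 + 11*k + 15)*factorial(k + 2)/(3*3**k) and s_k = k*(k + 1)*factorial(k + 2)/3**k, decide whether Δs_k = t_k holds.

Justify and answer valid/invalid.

s_(k+1) = (k + 1)*(k + 2)*factorial(k + 3)/(3*3**k)
s_(k+1) − s_k = (k + 1)*(k**2 + 2*k + 6)*factorial(k + 2)/(3*3**k)
(s_(k+1) − s_k) − t_k = -(k**2 + k + 3)*factorial(k + 2)/3**k

Invalid: residual -(k**2 + k + 3)*factorial(k + 2)/3**k ≠ 0.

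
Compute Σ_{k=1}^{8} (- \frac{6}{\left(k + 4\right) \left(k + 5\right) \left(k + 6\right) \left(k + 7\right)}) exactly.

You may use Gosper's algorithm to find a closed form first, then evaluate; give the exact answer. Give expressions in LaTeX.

Σ = -4/455

Step 1: r(k) = (k + 4)/(k + 8).
Gosper form: A/B · C(k+1)/C(k) with A=k + 4, B=k + 8, C=1.
f must satisfy (k + 4)·f(k+1) − (k + 7)·f(k) = 1.
Degrees (1,1,0) ⇒ d ≤ 3.
Solve for f: f(k) = k*(k**2 + 15*k + 74)/360 (degree 3 ≤ 3).
Then R = B(k−1)f/C = k*(k + 7)*(k**2 + 15*k + 74)/360, so s_k = R(k)·t_k = k*(-k**2 - 15*k - 74)/(60*(k + 4)*(k + 5)*(k + 6)).
Δs = -6/(k**4 + 22*k**3 + 179*k**2 + 638*k + 840), as required.
Telescoping: Σ = s_(9) − s_(1) = -29/1820 − (-1/140) = -4/455.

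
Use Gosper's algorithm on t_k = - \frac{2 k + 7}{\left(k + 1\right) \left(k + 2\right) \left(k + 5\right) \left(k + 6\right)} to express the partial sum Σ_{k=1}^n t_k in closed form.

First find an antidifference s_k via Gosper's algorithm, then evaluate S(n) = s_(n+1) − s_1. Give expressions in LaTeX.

S(n) = \frac{n \left(- n - 8\right)}{12 \left(n^{2} + 8 n + 12\right)}

Compute t_(k+1)/t_k: get (k + 1)*(k + 5)*(2*k + 9)/((k + 3)*(k + 7)*(2*k + 7)).
Normal form (A,B,C) = (k + 1, k + 7, k**3 + 21*k**2/2 + 73*k/2 + 42).
f must satisfy (k + 1)·f(k+1) − (k + 6)·f(k) = k**3 + 21*k**2/2 + 73*k/2 + 42.
Degrees (1,1,3) ⇒ d ≤ 5.
Match coefficients ⇒ f(k) = k*(k + 2)*(k + 3)*(k + 4)*(k + 6)/10.
So s_k = (B(k−1)f/C)·t_k = (k*(k + 2)*(k + 6)**2/(5*(2*k + 7)))·t_k = k*(-k - 6)/(5*(k**2 + 6*k + 5)).
Check: Δs_k = (-2*k - 7)/(k**4 + 14*k**3 + 65*k**2 + 112*k + 60). ✓
Telescope: S(n) = s_(n+1) − s_(1) = (-n**2 - 8*n - 7)/(5*(n**2 + 8*n + 12)) − (-7/60) = n*(-n - 8)/(12*(n**2 + 8*n + 12)).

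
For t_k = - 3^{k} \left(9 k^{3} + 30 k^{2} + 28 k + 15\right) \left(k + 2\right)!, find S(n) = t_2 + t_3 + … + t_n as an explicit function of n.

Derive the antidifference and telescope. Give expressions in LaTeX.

S(n) = - 9 \cdot 3^{n} n^{2} \left(n + 3\right)! - 6 \cdot 3^{n} n \left(n + 3\right)! - 6 \cdot 3^{n} \left(n + 3\right)! + 1512

The ratio is 3*(9*k**4 + 84*k**3 + 286*k**2 + 427*k + 246)/(9*k**3 + 30*k**2 + 28*k + 15).
So A=3*k + 9 and B=1, with C=k**3 + 10*k**2/3 + 28*k/9 + 5/3.
Set up (3*k + 9)·f(k+1) − (1)·f(k) − (k**3 + 10*k**2/3 + 28*k/9 + 5/3) = 0.
From deg A=1, deg B=0, deg C=3: d=2.
Coefficient equations give f(k) = (3*k**2 - 4*k + 3)/9.
Certificate R = B(k−1)f/C = (3*k**2 - 4*k + 3)/(9*k**3 + 30*k**2 + 28*k + 15) gives s_k = -3**k*(3*k**2 - 4*k + 3)*factorial(k + 2).
Check: Δs_k = -3**k*(9*k**3 + 30*k**2 + 28*k + 15)*factorial(k + 2). ✓
s_(n+1) = -3**(n + 1)*(3*n**2 + 2*n + 2)*factorial(n + 3) and s_(2) = -1512, so S(n) = -9*3**n*n**2*factorial(n + 3) - 6*3**n*n*factorial(n + 3) - 6*3**n*factorial(n + 3) + 1512.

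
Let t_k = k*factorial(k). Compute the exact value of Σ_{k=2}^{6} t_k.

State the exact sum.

Σ = 5038

Compute t_(k+1)/t_k: get (k + 1)**2/k.
So A=k + 1 and B=1, with C=k.
f must satisfy (k + 1)·f(k+1) − (1)·f(k) = k.
deg f ≤ 0 (via 1,0,1).
Coefficient equations give f(k) = 1.
Get s_k = R·t_k = factorial(k) with R(k) = B(k−1)f(k)/C(k) = 1/k.
Verify: k*factorial(k) matches t_k.
Telescoping: Σ = s_(7) − s_(2) = 5040 − (2) = 5038.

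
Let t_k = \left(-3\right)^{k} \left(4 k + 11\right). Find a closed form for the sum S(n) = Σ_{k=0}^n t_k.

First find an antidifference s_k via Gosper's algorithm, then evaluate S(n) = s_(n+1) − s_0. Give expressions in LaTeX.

S(n) = - \left(-3\right)^{n + 1} n + \left(-3\right)^{n + 2} + 2

The ratio is 3*(-4*k - 15)/(4*k + 11).
Take A(k)=-3, B(k)=1, C(k)=k + 11/4.
Need (-3)·f(k+1) − (1)·f(k) = k + 11/4.
Degrees (0,0,1) ⇒ d ≤ 1.
A polynomial solution: f(k) = -(k + 2)/4.
Then R = B(k−1)f/C = -(k + 2)/(4*k + 11), so s_k = R(k)·t_k = (-3)**k*(-k - 2).
Check: Δs_k = (-3)**k*(4*k + 11). ✓
Σ_(k=0)^n t_k = s_(n+1) − s_(0) = (3*(-3)**n*(n + 3)) − (-2), i.e. -(-3)**(n + 1)*n + (-3)**(n + 2) + 2.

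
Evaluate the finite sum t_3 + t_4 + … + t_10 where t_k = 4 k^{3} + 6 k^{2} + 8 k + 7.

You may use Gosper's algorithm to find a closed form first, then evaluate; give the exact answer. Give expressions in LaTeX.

The ratio is (4*k**3 + 18*k**2 + 32*k + 25)/(4*k**3 + 6*k**2 + 8*k + 7).
Normal form (A,B,C) = (1, 1, k**3 + 3*k**2/2 + 2*k + 7/4).
Set up (1)·f(k+1) − (1)·f(k) − (k**3 + 3*k**2/2 + 2*k + 7/4) = 0.
Bound: deg f ≤ 4.
Solving with deg f ≤ 4: f(k) = k*(k**3 + 2*k + 4)/4.
So s_k = (B(k−1)f/C)·t_k = (k*(k**3 + 2*k + 4)/(4*k**3 + 6*k**2 + 8*k + 7))·t_k = k*(k**3 + 2*k + 4).
Verify: 4*k**3 + 6*k**2 + 8*k + 7 matches t_k.
Evaluate s at k=11 and k=3: 14927 and 111; difference 14816.

Σ = 14816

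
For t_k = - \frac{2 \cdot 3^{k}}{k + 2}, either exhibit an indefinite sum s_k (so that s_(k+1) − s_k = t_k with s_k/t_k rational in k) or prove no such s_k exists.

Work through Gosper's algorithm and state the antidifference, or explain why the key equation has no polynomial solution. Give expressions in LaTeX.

not Gosper-summable; s_k does not exist

Compute t_(k+1)/t_k: get 3*(k + 2)/(k + 3).
A = 3*k + 6, B = k + 3, C = 1.
Set up (3*k + 6)·f(k+1) − (k + 2)·f(k) − (1) = 0.
Degrees (1,1,0) ⇒ d ≤ -1.
Negative degree bound (-1): no f exists, t_k not Gosper-summable.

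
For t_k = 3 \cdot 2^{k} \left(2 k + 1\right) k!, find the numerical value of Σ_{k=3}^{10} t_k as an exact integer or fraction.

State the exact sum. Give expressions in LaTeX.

Σ = 245248819056

Ratio r(k) = 2*(k + 1)*(2*k + 3)/(2*k + 1).
A = 2*k + 2, B = 1, C = k + 1/2.
Solve (2*k + 2)·f(k+1) − (1)·f(k) = k + 1/2.
Degrees (1,0,1) ⇒ d ≤ 0.
Solve for f: f(k) = 1/2 (degree 0 ≤ 0).
Certificate R = B(k−1)f/C = 1/(2*k + 1) gives s_k = 3*2**k*factorial(k).
s_(k+1) − s_k = 3*2**k*(2*k + 1)*factorial(k) = t_k.
Telescoping: Σ = s_(11) − s_(3) = 245248819200 − (144) = 245248819056.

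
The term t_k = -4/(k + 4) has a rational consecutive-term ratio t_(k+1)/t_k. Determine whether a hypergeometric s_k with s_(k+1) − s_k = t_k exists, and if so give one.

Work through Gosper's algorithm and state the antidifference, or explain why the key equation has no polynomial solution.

no hypergeometric antidifference exists

r(k) = (k + 4)/(k + 5) after simplifying.
Normal form (A,B,C) = (k + 4, k + 5, 1).
Key eq: (k + 4)·f(k+1) = (k + 4)·f(k) + (1).
From deg A=1, deg B=1, deg C=0: d=0.
Write f(k) = c0. Then LHS − RHS = -1, requiring -1 = 0: contradictory. No certificate.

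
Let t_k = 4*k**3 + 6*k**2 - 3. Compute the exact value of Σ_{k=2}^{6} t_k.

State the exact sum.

Σ = 2285

t_(k+1)/t_k = (4*(k + 1)**3 + 6*(k + 1)**2 - 3)/(4*k**3 + 6*k**2 - 3).
A = 1, B = 1, C = k**3 + 3*k**2/2 - 3/4.
Key eq: (1)·f(k+1) = (1)·f(k) + (k**3 + 3*k**2/2 - 3/4).
Bound: deg f ≤ 4.
Solve for f: f(k) = k*(k**3 - 2*k - 2)/4 (degree 4 ≤ 4).
Get s_k = R·t_k = k*(k**3 - 2*k - 2) with R(k) = B(k−1)f(k)/C(k) = k*(k**3 - 2*k - 2)/(4*k**3 + 6*k**2 - 3).
s_(k+1) − s_k = 4*k**3 + 6*k**2 - 3 = t_k.
Telescoping: Σ = s_(7) − s_(2) = 2289 − (4) = 2285.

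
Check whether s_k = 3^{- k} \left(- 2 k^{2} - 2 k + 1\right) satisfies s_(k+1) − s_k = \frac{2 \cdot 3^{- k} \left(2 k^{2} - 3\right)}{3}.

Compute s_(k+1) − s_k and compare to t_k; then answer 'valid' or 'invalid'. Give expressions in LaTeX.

s_(k+1) = (-2*k**2 - 6*k - 3)/(3*3**k)
s_(k+1) − s_k = 2*(2*k**2 - 3)/(3*3**k)
(s_(k+1) − s_k) − t_k = 0

Valid: the claim telescopes to t_k.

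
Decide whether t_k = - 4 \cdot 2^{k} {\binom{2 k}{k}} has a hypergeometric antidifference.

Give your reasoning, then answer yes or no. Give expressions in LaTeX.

The ratio is 4*(2*k + 1)/(k + 1).
Factor: A=8*k + 4; B=k + 1; C=1.
Set up (8*k + 4)·f(k+1) − (k)·f(k) − (1) = 0.
Degrees (1,1,0) ⇒ d ≤ -1.
deg f ≤ -1 is impossible — no certificate.

No — negative degree bound, so no certificate f.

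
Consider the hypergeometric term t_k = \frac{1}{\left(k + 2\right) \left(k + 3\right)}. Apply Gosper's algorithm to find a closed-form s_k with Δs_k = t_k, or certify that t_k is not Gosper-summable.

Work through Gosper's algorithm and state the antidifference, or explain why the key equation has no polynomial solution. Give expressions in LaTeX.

s_k = \frac{k}{2 \left(k + 2\right)}

r(k) = (k + 2)/(k + 4) after simplifying.
So A=k + 2 and B=k + 4, with C=1.
Solve (k + 2)·f(k+1) − (k + 3)·f(k) = 1.
Bound: deg f ≤ 1.
Solving with deg f ≤ 1: f(k) = k/2.
Get s_k = R·t_k = k/(2*(k + 2)) with R(k) = B(k−1)f(k)/C(k) = k*(k + 3)/2.
Δs = 1/(k**2 + 5*k + 6), as required.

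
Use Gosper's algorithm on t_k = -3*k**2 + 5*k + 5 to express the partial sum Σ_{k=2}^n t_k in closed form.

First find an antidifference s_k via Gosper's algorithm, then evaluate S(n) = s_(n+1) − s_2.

S(n) = -n**3 + n**2 + 7*n - 7

r(k) = (3*k**2 + k - 7)/(3*k**2 - 5*k - 5) after simplifying.
Gosper form: A/B · C(k+1)/C(k) with A=1, B=1, C=k**2 - 5*k/3 - 5/3.
Key eq: (1)·f(k+1) = (1)·f(k) + (k**2 - 5*k/3 - 5/3).
d = 3 from the (0,0,2) case.
Solving with deg f ≤ 3: f(k) = k*(k**2 - 4*k - 2)/3.
Then R = B(k−1)f/C = k*(k**2 - 4*k - 2)/(3*k**2 - 5*k - 5), so s_k = R(k)·t_k = k*(-k**2 + 4*k + 2).
s_(k+1) − s_k = -3*k**2 + 5*k + 5 = t_k.
Σ_(k=2)^n t_k = s_(n+1) − s_(2) = (-n**3 + n**2 + 7*n + 5) − (12), i.e. -n**3 + n**2 + 7*n - 7.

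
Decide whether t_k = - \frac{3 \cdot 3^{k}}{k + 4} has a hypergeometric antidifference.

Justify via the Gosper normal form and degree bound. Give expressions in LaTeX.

No — t_k has no hypergeometric antidifference.

Step 1: r(k) = 3*(k + 4)/(k + 5).
Factor: A=3*k + 12; B=k + 5; C=1.
Key eq: (3*k + 12)·f(k+1) = (k + 4)·f(k) + (1).
From deg A=1, deg B=1, deg C=0: d=-1.
deg f ≤ -1 is impossible — no certificate.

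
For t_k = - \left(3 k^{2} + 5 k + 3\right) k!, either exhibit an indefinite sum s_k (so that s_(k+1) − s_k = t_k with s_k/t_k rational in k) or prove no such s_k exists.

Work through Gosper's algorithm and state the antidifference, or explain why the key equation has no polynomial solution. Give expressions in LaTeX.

r(k) = (k + 1)*(5*k + 3*(k + 1)**2 + 8)/(3*k**2 + 5*k + 3) after simplifying.
Gosper form: A/B · C(k+1)/C(k) with A=k + 1, B=1, C=k**2 + 5*k/3 + 1.
f must satisfy (k + 1)·f(k+1) − (1)·f(k) = k**2 + 5*k/3 + 1.
From deg A=1, deg B=0, deg C=2: d=1.
A polynomial solution: f(k) = (3*k + 2)/3.
R(k) = B(k−1)·f(k)/C(k) = (3*k + 2)/(3*k**2 + 5*k + 3); s_k = R·t_k = -(3*k + 2)*factorial(k).
s_(k+1) − s_k = -(3*k**2 + 5*k + 3)*factorial(k) = t_k.

s_k = - \left(3 k + 2\right) k!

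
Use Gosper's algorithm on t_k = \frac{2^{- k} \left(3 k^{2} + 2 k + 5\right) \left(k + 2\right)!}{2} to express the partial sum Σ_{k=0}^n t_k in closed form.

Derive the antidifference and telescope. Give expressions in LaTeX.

S(n) = 8 + \frac{3 \cdot 2^{- n} n \left(n + 3\right)!}{2} - \frac{2^{- n} \left(n + 3\right)!}{2}

t_(k+1)/t_k = (k + 3)*(2*k + 3*(k + 1)**2 + 7)/(2*(3*k**2 + 2*k + 5)).
Take A(k)=k/2 + 3/2, B(k)=1, C(k)=k**2 + 2*k/3 + 5/3.
f must satisfy (k/2 + 3/2)·f(k+1) − (1)·f(k) = k**2 + 2*k/3 + 5/3.
d = 1 from the (1,0,2) case.
Match coefficients ⇒ f(k) = 2*(3*k - 4)/3.
R(k) = B(k−1)·f(k)/C(k) = 2*(3*k - 4)/(3*k**2 + 2*k + 5); s_k = R·t_k = (3*k - 4)*factorial(k + 2)/2**k.
Verify: (3*k**2 + 2*k + 5)*factorial(k + 2)/(2*2**k) matches t_k.
s_(n+1) = 2**(-n - 1)*(3*n - 1)*factorial(n + 3) and s_(0) = -8, so S(n) = 8 + 3*n*factorial(n + 3)/(2*2**n) - factorial(n + 3)/(2*2**n).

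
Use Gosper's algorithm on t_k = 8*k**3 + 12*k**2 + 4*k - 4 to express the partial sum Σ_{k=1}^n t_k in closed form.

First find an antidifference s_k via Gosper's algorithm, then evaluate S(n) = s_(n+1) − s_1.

Compute t_(k+1)/t_k: get (k + 2*(k + 1)**3 + 3*(k + 1)**2)/(2*k**3 + 3*k**2 + k - 1).
So A=1 and B=1, with C=k**3 + 3*k**2/2 + k/2 - 1/2.
f must satisfy (1)·f(k+1) − (1)·f(k) = k**3 + 3*k**2/2 + k/2 - 1/2.
deg f ≤ 4 (via 0,0,3).
Solve for f: f(k) = k*(k**3 - k - 2)/4 (degree 4 ≤ 4).
Certificate R = B(k−1)f/C = k*(k**3 - k - 2)/(2*(2*k**3 + 3*k**2 + k - 1)) gives s_k = 2*k*(k**3 - k - 2).
Verify: 8*k**3 + 12*k**2 + 4*k - 4 matches t_k.
Evaluate: s_(n+1) = 2*n**4 + 8*n**3 + 10*n**2 - 4; subtract s_(1) = -4 ⇒ S(n) = 2*n**2*(n**2 + 4*n + 5).

S(n) = 2*n**2*(n**2 + 4*n + 5)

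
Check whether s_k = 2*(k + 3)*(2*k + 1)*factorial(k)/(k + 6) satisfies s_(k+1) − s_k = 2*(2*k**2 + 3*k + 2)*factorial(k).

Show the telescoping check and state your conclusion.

Invalid: residual -6*(2*k**3 + 15*k**2 + 18*k + 11)*factorial(k)/((k + 6)*(k + 7)) ≠ 0.

s_(k+1) = 2*(k + 4)*(2*k + 3)*factorial(k + 1)/(k + 7)
s_(k+1) − s_k = 2*(2*k**4 + 23*k**3 + 80*k**2 + 98*k + 51)*factorial(k)/((k + 6)*(k + 7))
(s_(k+1) − s_k) − t_k = -6*(2*k**3 + 15*k**2 + 18*k + 11)*factorial(k)/((k + 6)*(k + 7))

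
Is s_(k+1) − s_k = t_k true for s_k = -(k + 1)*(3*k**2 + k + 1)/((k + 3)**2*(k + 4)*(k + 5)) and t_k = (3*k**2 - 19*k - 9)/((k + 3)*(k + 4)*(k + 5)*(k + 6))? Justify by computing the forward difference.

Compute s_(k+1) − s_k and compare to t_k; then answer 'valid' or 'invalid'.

s_(k+1) = -(k + 2)*(k + 3*(k + 1)**2 + 2)/((k + 4)**2*(k + 5)*(k + 6))
s_(k+1) − s_k = (3*k**4 - 10*k**3 - 124*k**2 - 173*k - 66)/(k**6 + 25*k**5 + 257*k**4 + 1391*k**3 + 4182*k**2 + 6624*k + 4320)
(s_(k+1) − s_k) − t_k = 2*(-6*k**3 - 9*k**2 + 59*k + 21)/(k**6 + 25*k**5 + 257*k**4 + 1391*k**3 + 4182*k**2 + 6624*k + 4320)

Invalid: residual 2*(-6*k**3 - 9*k**2 + 59*k + 21)/(k**6 + 25*k**5 + 257*k**4 + 1391*k**3 + 4182*k**2 + 6624*k + 4320) ≠ 0.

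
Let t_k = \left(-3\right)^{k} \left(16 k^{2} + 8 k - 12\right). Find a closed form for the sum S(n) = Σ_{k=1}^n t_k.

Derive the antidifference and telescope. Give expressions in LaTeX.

The ratio is 3*(-2*k - 4*(k + 1)**2 + 1)/(4*k**2 + 2*k - 3).
Normal form (A,B,C) = (-3, 1, k**2 + k/2 - 3/4).
Key eq: (-3)·f(k+1) = (1)·f(k) + (k**2 + k/2 - 3/4).
From deg A=0, deg B=0, deg C=2: d=2.
Match coefficients ⇒ f(k) = -(2*k - 3)*(2*k + 1)/16.
So s_k = (B(k−1)f/C)·t_k = (-(2*k - 3)*(2*k + 1)/(4*(4*k**2 + 2*k - 3)))·t_k = (-3)**k*(-4*k**2 + 4*k + 3).
s_(k+1) − s_k = (-3)**k*(16*k**2 + 8*k - 12) = t_k.
Σ_(k=1)^n t_k = s_(n+1) − s_(1) = ((-3)**(n + 1)*(-4*n**2 - 4*n + 3)) − (-9), i.e. 12*(-3)**n*n**2 + 12*(-3)**n*n - 9*(-3)**n + 9.

S(n) = 12 \left(-3\right)^{n} n^{2} + 12 \left(-3\right)^{n} n - 9 \left(-3\right)^{n} + 9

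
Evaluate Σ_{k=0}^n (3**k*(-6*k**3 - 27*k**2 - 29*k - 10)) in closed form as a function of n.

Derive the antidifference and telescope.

The ratio is 3*(6*k**3 + 45*k**2 + 101*k + 72)/(6*k**3 + 27*k**2 + 29*k + 10).
Gosper form: A/B · C(k+1)/C(k) with A=3, B=1, C=k**3 + 9*k**2/2 + 29*k/6 + 5/3.
Key eq: (3)·f(k+1) = (1)·f(k) + (k**3 + 9*k**2/2 + 29*k/6 + 5/3).
From deg A=0, deg B=0, deg C=3: d=3.
Match coefficients ⇒ f(k) = (3*k**3 + k - 1)/6.
Then R = B(k−1)f/C = (3*k**3 + k - 1)/(6*k**3 + 27*k**2 + 29*k + 10), so s_k = R(k)·t_k = 3**k*(-3*k**3 - k + 1).
s_(k+1) − s_k = 3**k*(3*k**3 - 2*k - 9*(k + 1)**3 - 1) = t_k.
Σ_(k=0)^n t_k = s_(n+1) − s_(0) = (3**(n + 1)*(-3*n**3 - 9*n**2 - 10*n - 3)) − (1), i.e. -9*3**n*n**3 - 27*3**n*n**2 - 30*3**n*n - 9*3**n - 1.

S(n) = -9*3**n*n**3 - 27*3**n*n**2 - 30*3**n*n - 9*3**n - 1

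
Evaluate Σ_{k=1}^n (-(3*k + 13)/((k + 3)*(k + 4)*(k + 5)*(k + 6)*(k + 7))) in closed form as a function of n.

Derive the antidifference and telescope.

S(n) = n*(-n**2 - 17*n - 94)/(168*(n**3 + 17*n**2 + 94*n + 168))

t_(k+1)/t_k = (k + 3)*(3*k + 16)/((k + 8)*(3*k + 13)).
So A=k + 3 and B=k + 8, with C=k + 13/3.
Solve (k + 3)·f(k+1) − (k + 7)·f(k) = k + 13/3.
From deg A=1, deg B=1, deg C=1: d=4.
Solve for f: f(k) = k*(k + 4)*(k**2 + 14*k + 63)/270 (degree 4 ≤ 4).
Get s_k = R·t_k = k*(-k**2 - 14*k - 63)/(90*(k**3 + 14*k**2 + 63*k + 90)) with R(k) = B(k−1)f(k)/C(k) = k*(k + 4)*(k + 7)*(k**2 + 14*k + 63)/(90*(3*k + 13)).
Check: Δs_k = (-3*k - 13)/(k**5 + 25*k**4 + 245*k**3 + 1175*k**2 + 2754*k + 2520). ✓
s_(n+1) = (-n**3 - 17*n**2 - 94*n - 78)/(90*(n**3 + 17*n**2 + 94*n + 168)) and s_(1) = -13/2520, so S(n) = n*(-n**2 - 17*n - 94)/(168*(n**3 + 17*n**2 + 94*n + 168)).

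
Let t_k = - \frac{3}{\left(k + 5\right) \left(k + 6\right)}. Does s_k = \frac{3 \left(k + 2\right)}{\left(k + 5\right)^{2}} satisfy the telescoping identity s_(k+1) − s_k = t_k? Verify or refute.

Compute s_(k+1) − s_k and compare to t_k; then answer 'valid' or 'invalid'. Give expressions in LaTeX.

s_(k+1) = 3*(k + 3)/(k + 6)**2
s_(k+1) − s_k = 3*(-k**2 - 5*k + 3)/(k**4 + 22*k**3 + 181*k**2 + 660*k + 900)
(s_(k+1) − s_k) − t_k = 9*(2*k + 11)/(k**4 + 22*k**3 + 181*k**2 + 660*k + 900)

Invalid: residual \frac{9 \left(2 k + 11\right)}{k^{4} + 22 k^{3} + 181 k^{2} + 660 k + 900} ≠ 0.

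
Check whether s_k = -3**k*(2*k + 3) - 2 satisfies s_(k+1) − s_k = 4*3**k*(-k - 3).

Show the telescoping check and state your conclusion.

s_(k+1) = -3*3**k*(2*k + 5) - 2
s_(k+1) − s_k = 4*3**k*(-k - 3)
(s_(k+1) − s_k) − t_k = 0

valid; difference matches t_k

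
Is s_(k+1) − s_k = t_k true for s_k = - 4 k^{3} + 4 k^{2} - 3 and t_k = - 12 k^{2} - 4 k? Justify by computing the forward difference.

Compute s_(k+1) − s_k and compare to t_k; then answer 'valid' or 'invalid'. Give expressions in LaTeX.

s_(k+1) = -4*(k + 1)**3 + 4*(k + 1)**2 - 3
s_(k+1) − s_k = 4*k*(-3*k - 1)
(s_(k+1) − s_k) − t_k = 0

valid (s_(k+1) − s_k reduces to t_k)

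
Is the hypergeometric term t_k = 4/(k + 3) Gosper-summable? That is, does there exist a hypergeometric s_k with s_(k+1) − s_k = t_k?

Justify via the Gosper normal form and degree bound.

The ratio is (k + 3)/(k + 4).
A = k + 3, B = k + 4, C = 1.
Set up (k + 3)·f(k+1) − (k + 3)·f(k) − (1) = 0.
From deg A=1, deg B=1, deg C=0: d=0.
f = c0 ⇒ A·f(k+1) − B(k−1)·f(k) − C = -1. The system {-1 = 0} is inconsistent; no antidifference.

No — the linear system for f has no solution.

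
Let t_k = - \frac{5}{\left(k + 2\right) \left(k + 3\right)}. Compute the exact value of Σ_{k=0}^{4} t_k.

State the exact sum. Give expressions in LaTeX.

Σ = -25/14

Ratio r(k) = (k + 2)/(k + 4).
Gosper form: A/B · C(k+1)/C(k) with A=k + 2, B=k + 4, C=1.
f must satisfy (k + 2)·f(k+1) − (k + 3)·f(k) = 1.
deg f ≤ 1 (via 1,1,0).
A polynomial solution: f(k) = k/2.
So s_k = (B(k−1)f/C)·t_k = (k*(k + 3)/2)·t_k = -5*k/(2*k + 4).
Δs = -5/(k**2 + 5*k + 6), as required.
Evaluate s at k=5 and k=0: -25/14 and 0; difference -25/14.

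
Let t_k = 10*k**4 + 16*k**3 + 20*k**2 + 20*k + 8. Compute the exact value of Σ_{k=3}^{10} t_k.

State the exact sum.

r(k) = (5*k**4 + 28*k**3 + 64*k**2 + 74*k + 37)/(5*k**4 + 8*k**3 + 10*k**2 + 10*k + 4) after simplifying.
A = 1, B = 1, C = k**4 + 8*k**3/5 + 2*k**2 + 2*k + 4/5.
Solve (1)·f(k+1) − (1)·f(k) = k**4 + 8*k**3/5 + 2*k**2 + 2*k + 4/5.
From deg A=0, deg B=0, deg C=4: d=5.
A polynomial solution: f(k) = k*(2*k**4 - k**3 + 2*k**2 + 4*k + 1)/10.
Get s_k = R·t_k = k*(2*k**4 - k**3 + 2*k**2 + 4*k + 1) with R(k) = B(k−1)f(k)/C(k) = k*(2*k**4 - k**3 + 2*k**2 + 4*k + 1)/(2*(5*k**4 + 8*k**3 + 10*k**2 + 10*k + 4)).
Δs = 10*k**4 + 16*k**3 + 20*k**2 + 20*k + 8, as required.
Σ_(k=3)^(10) t_k = s_(11) − s_(3) = 310618 − (498) = 310120.

Σ = 310120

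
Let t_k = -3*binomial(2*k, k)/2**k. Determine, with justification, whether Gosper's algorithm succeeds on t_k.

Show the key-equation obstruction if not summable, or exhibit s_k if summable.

No — negative degree bound, so no certificate f.

Compute t_(k+1)/t_k: get (2*k + 1)/(k + 1).
So A=2*k + 1 and B=k + 1, with C=1.
Key eq: (2*k + 1)·f(k+1) = (k)·f(k) + (1).
deg f ≤ -1 (via 1,1,0).
deg f ≤ -1 is impossible — no certificate.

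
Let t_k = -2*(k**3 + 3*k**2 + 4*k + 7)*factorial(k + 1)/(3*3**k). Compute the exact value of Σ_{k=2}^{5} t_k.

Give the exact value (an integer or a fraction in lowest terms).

Step 1: r(k) = (k**4 + 8*k**3 + 25*k**2 + 41*k + 30)/(3*(k**3 + 3*k**2 + 4*k + 7)).
A = k/3 + 2/3, B = 1, C = k**3 + 3*k**2 + 4*k + 7.
Solve (k/3 + 2/3)·f(k+1) − (1)·f(k) = k**3 + 3*k**2 + 4*k + 7.
Bound: deg f ≤ 2.
Solving with deg f ≤ 2: f(k) = 3*(k**2 + 2*k - 1).
Get s_k = R·t_k = -2*(k**2 + 2*k - 1)*factorial(k + 1)/3**k with R(k) = B(k−1)f(k)/C(k) = 3*(k**2 + 2*k - 1)/(k**3 + 3*k**2 + 4*k + 7).
Verify: -2*(k**3 + 3*k**2 + 4*k + 7)*factorial(k + 1)/(3*3**k) matches t_k.
Telescoping: Σ = s_(6) − s_(2) = -52640/81 − (-28/3) = -51884/81.

Σ = -51884/81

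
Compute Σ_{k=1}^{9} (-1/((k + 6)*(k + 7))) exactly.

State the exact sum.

Σ = -9/112

r(k) = (k + 6)/(k + 8) after simplifying.
Normal form (A,B,C) = (k + 6, k + 8, 1).
Solve (k + 6)·f(k+1) − (k + 7)·f(k) = 1.
Degrees (1,1,0) ⇒ d ≤ 1.
Solving with deg f ≤ 1: f(k) = k/6.
Then R = B(k−1)f/C = k*(k + 7)/6, so s_k = R(k)·t_k = -k/(6*k + 36).
Verify: -1/(k**2 + 13*k + 42) matches t_k.
Evaluate s at k=10 and k=1: -5/48 and -1/42; difference -9/112.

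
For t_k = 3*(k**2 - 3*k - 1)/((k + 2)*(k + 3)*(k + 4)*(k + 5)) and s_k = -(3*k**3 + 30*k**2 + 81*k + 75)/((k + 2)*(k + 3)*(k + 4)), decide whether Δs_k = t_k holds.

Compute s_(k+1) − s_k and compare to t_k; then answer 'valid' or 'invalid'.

s_(k+1) = 3*(-27*k - (k + 1)**3 - 10*(k + 1)**2 - 52)/((k + 3)*(k + 4)*(k + 5))
s_(k+1) − s_k = 3*(k**2 - 3*k - 1)/(k**4 + 14*k**3 + 71*k**2 + 154*k + 120)
(s_(k+1) − s_k) − t_k = 0

Valid: the claim telescopes to t_k.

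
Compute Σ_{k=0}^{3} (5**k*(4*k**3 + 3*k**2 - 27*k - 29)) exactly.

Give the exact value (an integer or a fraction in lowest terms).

Compute t_(k+1)/t_k: get 5*(4*k**3 + 15*k**2 - 9*k - 49)/(4*k**3 + 3*k**2 - 27*k - 29).
Gosper form: A/B · C(k+1)/C(k) with A=5, B=1, C=k**3 + 3*k**2/4 - 27*k/4 - 29/4.
Solve (5)·f(k+1) − (1)·f(k) = k**3 + 3*k**2/4 - 27*k/4 - 29/4.
Bound: deg f ≤ 3.
A polynomial solution: f(k) = (k**3 - 3*k**2 - 3*k - 1)/4.
R(k) = B(k−1)·f(k)/C(k) = (k**3 - 3*k**2 - 3*k - 1)/(4*k**3 + 3*k**2 - 27*k - 29); s_k = R·t_k = 5**k*(k**3 - 3*k**2 - 3*k - 1).
Verify: 5**k*(4*k**3 + 3*k**2 - 27*k - 29) matches t_k.
Telescoping: Σ = s_(4) − s_(0) = 1875 − (-1) = 1876.

Σ = 1876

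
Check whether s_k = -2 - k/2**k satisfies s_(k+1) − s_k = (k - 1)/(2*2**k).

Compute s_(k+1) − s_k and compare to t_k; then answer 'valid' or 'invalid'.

valid; difference matches t_k

s_(k+1) = -2 - (k + 1)/(2*2**k)
s_(k+1) − s_k = (k - 1)/(2*2**k)
(s_(k+1) − s_k) − t_k = 0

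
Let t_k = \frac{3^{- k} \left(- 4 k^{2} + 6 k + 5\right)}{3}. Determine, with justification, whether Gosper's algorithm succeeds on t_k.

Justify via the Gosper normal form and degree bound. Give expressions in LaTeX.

Yes. s_k = 3^{- k} \left(2 k^{2} - k - 2\right).

t_(k+1)/t_k = (4*k**2 + 2*k - 7)/(3*(4*k**2 - 6*k - 5)).
Factor: A=1/3; B=1; C=k**2 - 3*k/2 - 5/4.
Set up (1/3)·f(k+1) − (1)·f(k) − (k**2 - 3*k/2 - 5/4) = 0.
From deg A=0, deg B=0, deg C=2: d=2.
A polynomial solution: f(k) = -3*(2*k**2 - k - 2)/4.
So s_k = (B(k−1)f/C)·t_k = (-3*(2*k**2 - k - 2)/(4*k**2 - 6*k - 5))·t_k = (2*k**2 - k - 2)/3**k.
Verify: (-4*k**2 + 6*k + 5)/(3*3**k) matches t_k.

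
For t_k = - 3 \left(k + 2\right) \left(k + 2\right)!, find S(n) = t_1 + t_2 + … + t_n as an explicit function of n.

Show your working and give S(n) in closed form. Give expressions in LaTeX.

Ratio r(k) = (k + 3)**2/(k + 2).
So A=k + 3 and B=1, with C=k + 2.
Solve (k + 3)·f(k+1) − (1)·f(k) = k + 2.
d = 0 from the (1,0,1) case.
A polynomial solution: f(k) = 1.
R(k) = B(k−1)·f(k)/C(k) = 1/(k + 2); s_k = R·t_k = -3*factorial(k + 2).
s_(k+1) − s_k = -3*(k + 2)*factorial(k + 2) = t_k.
Evaluate: s_(n+1) = -3*factorial(n + 3); subtract s_(1) = -18 ⇒ S(n) = 18 - 3*factorial(n + 3).

S(n) = 18 - 3 \left(n + 3\right)!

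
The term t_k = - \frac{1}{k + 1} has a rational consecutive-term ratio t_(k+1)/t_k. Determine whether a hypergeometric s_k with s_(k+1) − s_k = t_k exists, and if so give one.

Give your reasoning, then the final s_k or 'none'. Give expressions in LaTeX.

not Gosper-summable; s_k does not exist

The ratio is (k + 1)/(k + 2).
Factor: A=k + 1; B=k + 2; C=1.
Need (k + 1)·f(k+1) − (k + 1)·f(k) = 1.
d = 0 from the (1,1,0) case.
f = c0 ⇒ A·f(k+1) − B(k−1)·f(k) − C = -1. The system {-1 = 0} is inconsistent; no antidifference.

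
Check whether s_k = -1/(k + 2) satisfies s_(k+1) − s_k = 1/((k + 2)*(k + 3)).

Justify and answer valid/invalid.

valid; difference matches t_k

s_(k+1) = -1/(k + 3)
s_(k+1) − s_k = 1/((k + 2)*(k + 3))
(s_(k+1) − s_k) − t_k = 0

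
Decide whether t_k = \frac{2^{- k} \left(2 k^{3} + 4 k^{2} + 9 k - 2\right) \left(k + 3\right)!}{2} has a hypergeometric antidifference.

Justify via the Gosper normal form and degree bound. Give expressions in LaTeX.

Yes. s_k = 2^{- k} \left(2 k^{2} - 4 k + 3\right) \left(k + 3\right)!.

r(k) = (2*k**4 + 18*k**3 + 63*k**2 + 105*k + 52)/(2*(2*k**3 + 4*k**2 + 9*k - 2)) after simplifying.
So A=k/2 + 2 and B=1, with C=k**3 + 2*k**2 + 9*k/2 - 1.
Need (k/2 + 2)·f(k+1) − (1)·f(k) = k**3 + 2*k**2 + 9*k/2 - 1.
d = 2 from the (1,0,3) case.
A polynomial solution: f(k) = 2*k**2 - 4*k + 3.
Certificate R = B(k−1)f/C = 2*(2*k**2 - 4*k + 3)/(2*k**3 + 4*k**2 + 9*k - 2) gives s_k = (2*k**2 - 4*k + 3)*factorial(k + 3)/2**k.
Verify: (2*k**3 + 4*k**2 + 9*k - 2)*factorial(k + 3)/(2*2**k) matches t_k.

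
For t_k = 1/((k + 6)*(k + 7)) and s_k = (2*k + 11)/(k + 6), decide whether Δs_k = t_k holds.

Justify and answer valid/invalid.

Valid — Δs_k = t_k.

s_(k+1) = (2*k + 13)/(k + 7)
s_(k+1) − s_k = 1/(k**2 + 13*k + 42)
(s_(k+1) − s_k) − t_k = 0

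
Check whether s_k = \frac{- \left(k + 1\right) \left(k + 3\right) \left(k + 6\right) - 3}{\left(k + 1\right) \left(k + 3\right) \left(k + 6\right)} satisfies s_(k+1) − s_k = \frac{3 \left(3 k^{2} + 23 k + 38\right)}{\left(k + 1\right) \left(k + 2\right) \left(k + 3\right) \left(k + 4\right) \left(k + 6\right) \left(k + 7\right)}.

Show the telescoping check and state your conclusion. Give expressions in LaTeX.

Valid: the claim telescopes to t_k.

s_(k+1) = (-(k + 2)*(k + 4)*(k + 7) - 3)/((k + 2)*(k + 4)*(k + 7))
s_(k+1) − s_k = 3*(3*k**2 + 23*k + 38)/(k**6 + 23*k**5 + 207*k**4 + 925*k**3 + 2144*k**2 + 2412*k + 1008)
(s_(k+1) − s_k) − t_k = 0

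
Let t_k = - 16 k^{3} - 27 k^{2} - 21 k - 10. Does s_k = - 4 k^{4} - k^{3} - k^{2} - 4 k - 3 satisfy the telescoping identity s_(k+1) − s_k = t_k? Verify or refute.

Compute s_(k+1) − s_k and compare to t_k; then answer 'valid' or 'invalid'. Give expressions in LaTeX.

Valid — Δs_k = t_k.

s_(k+1) = -4*k**4 - 17*k**3 - 28*k**2 - 25*k - 13
s_(k+1) − s_k = -16*k**3 - 27*k**2 - 21*k - 10
(s_(k+1) − s_k) − t_k = 0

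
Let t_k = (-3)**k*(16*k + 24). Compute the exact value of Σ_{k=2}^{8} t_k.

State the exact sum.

Σ = 767736

r(k) = 3*(-2*k - 5)/(2*k + 3) after simplifying.
Factor: A=-3; B=1; C=k + 3/2.
Solve (-3)·f(k+1) − (1)·f(k) = k + 3/2.
Degrees (0,0,1) ⇒ d ≤ 1.
Solving with deg f ≤ 1: f(k) = -(4*k + 3)/16.
R(k) = B(k−1)·f(k)/C(k) = -(4*k + 3)/(8*(2*k + 3)); s_k = R·t_k = (-3)**k*(-4*k - 3).
Δs = (-3)**k*(16*k + 24), as required.
Sum = s_(9) − s_(2); s_(9) = 767637, s_(2) = -99 ⇒ 767736.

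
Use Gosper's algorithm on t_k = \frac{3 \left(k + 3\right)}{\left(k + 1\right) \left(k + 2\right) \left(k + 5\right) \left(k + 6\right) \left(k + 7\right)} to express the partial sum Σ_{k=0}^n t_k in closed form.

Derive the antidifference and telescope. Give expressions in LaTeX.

S(n) = \frac{n^{3} + 15 n^{2} + 68 n + 54}{30 \left(n^{3} + 15 n^{2} + 68 n + 84\right)}

r(k) = (k + 1)*(k + 4)*(k + 5)/((k + 3)**2*(k + 8)) after simplifying.
Take A(k)=k + 1, B(k)=k + 8, C(k)=k**3 + 10*k**2 + 33*k + 36.
Set up (k + 1)·f(k+1) − (k + 7)·f(k) − (k**3 + 10*k**2 + 33*k + 36) = 0.
From deg A=1, deg B=1, deg C=3: d=6.
Solving with deg f ≤ 6: f(k) = k*(k + 2)*(k + 3)*(k + 4)*(k**2 + 12*k + 41)/90.
Then R = B(k−1)f/C = k*(k + 2)*(k + 7)*(k**2 + 12*k + 41)/(90*(k + 3)), so s_k = R(k)·t_k = k*(k**2 + 12*k + 41)/(30*(k**3 + 12*k**2 + 41*k + 30)).
Check: Δs_k = 3*(k + 3)/(k**5 + 21*k**4 + 163*k**3 + 567*k**2 + 844*k + 420). ✓
s_(n+1) = (n**3 + 15*n**2 + 68*n + 54)/(30*(n**3 + 15*n**2 + 68*n + 84)) and s_(0) = 0, so S(n) = (n**3 + 15*n**2 + 68*n + 54)/(30*(n**3 + 15*n**2 + 68*n + 84)).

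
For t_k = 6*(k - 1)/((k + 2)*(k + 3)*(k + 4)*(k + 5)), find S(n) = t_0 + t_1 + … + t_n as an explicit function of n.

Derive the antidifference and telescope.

Step 1: r(k) = k*(k + 2)/((k - 1)*(k + 6)).
So A=k + 2 and B=k + 6, with C=k - 1.
Solve (k + 2)·f(k+1) − (k + 5)·f(k) = k - 1.
deg f ≤ 3 (via 1,1,1).
Coefficient equations give f(k) = -k/2.
Certificate R = B(k−1)f/C = -k*(k + 5)/(2*(k - 1)) gives s_k = -3*k/((k + 2)*(k + 3)*(k + 4)).
Verify: 6*(k - 1)/(k**4 + 14*k**3 + 71*k**2 + 154*k + 120) matches t_k.
Telescope: S(n) = s_(n+1) − s_(0) = 3*(-n - 1)/(n**3 + 12*n**2 + 47*n + 60) − (0) = 3*(-n - 1)/(n**3 + 12*n**2 + 47*n + 60).

S(n) = 3*(-n - 1)/(n**3 + 12*n**2 + 47*n + 60)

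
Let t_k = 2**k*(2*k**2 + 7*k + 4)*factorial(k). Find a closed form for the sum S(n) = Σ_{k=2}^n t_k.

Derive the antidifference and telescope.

S(n) = 2*2**n*n**2*factorial(n) + 8*2**n*n*factorial(n) + 6*2**n*factorial(n) - 32

Ratio r(k) = 2*(2*k**3 + 13*k**2 + 24*k + 13)/(2*k**2 + 7*k + 4).
Gosper form: A/B · C(k+1)/C(k) with A=2*k + 2, B=1, C=k**2 + 7*k/2 + 2.
Set up (2*k + 2)·f(k+1) − (1)·f(k) − (k**2 + 7*k/2 + 2) = 0.
d = 1 from the (1,0,2) case.
Coefficient equations give f(k) = (k + 2)/2.
So s_k = (B(k−1)f/C)·t_k = ((k + 2)/(2*k**2 + 7*k + 4))·t_k = 2**k*(k + 2)*factorial(k).
Δs = 2**k*(2*k**2 + 7*k + 4)*factorial(k), as required.
Telescope: S(n) = s_(n+1) − s_(2) = 2**(n + 1)*(n + 3)*factorial(n + 1) − (32) = 2*2**n*n**2*factorial(n) + 8*2**n*n*factorial(n) + 6*2**n*factorial(n) - 32.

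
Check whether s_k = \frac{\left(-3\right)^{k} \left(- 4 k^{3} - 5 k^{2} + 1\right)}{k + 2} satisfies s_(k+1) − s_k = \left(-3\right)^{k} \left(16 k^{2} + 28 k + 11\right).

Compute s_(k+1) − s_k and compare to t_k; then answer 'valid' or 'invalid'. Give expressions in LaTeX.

s_(k+1) = 3*(-3)**k*(4*k**3 + 17*k**2 + 22*k + 8)/(k + 3)
s_(k+1) − s_k = (-3)**k*(16*k**4 + 92*k**3 + 183*k**2 + 155*k + 45)/(k**2 + 5*k + 6)
(s_(k+1) − s_k) − t_k = (-3)**k*(-16*k**3 - 64*k**2 - 68*k - 21)/(k**2 + 5*k + 6)

Invalid: residual \frac{\left(-3\right)^{k} \left(- 16 k^{3} - 64 k^{2} - 68 k - 21\right)}{k^{2} + 5 k + 6} ≠ 0.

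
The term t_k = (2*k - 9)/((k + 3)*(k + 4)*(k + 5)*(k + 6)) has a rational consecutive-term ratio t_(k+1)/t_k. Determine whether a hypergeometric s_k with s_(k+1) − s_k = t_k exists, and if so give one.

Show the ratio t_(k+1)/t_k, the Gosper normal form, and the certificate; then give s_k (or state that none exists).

s_k = k*(-k**2 - 12*k - 77)/(30*(k + 3)*(k + 4)*(k + 5))

r(k) = (k + 3)*(2*k - 7)/((k + 7)*(2*k - 9)) after simplifying.
Take A(k)=k + 3, B(k)=k + 7, C(k)=k - 9/2.
Key eq: (k + 3)·f(k+1) = (k + 6)·f(k) + (k - 9/2).
Bound: deg f ≤ 3.
Match coefficients ⇒ f(k) = -k*(k**2 + 12*k + 77)/60.
So s_k = (B(k−1)f/C)·t_k = (-k*(k + 6)*(k**2 + 12*k + 77)/(30*(2*k - 9)))·t_k = k*(-k**2 - 12*k - 77)/(30*(k + 3)*(k + 4)*(k + 5)).
Δs = (2*k - 9)/(k**4 + 18*k**3 + 119*k**2 + 342*k + 360), as required.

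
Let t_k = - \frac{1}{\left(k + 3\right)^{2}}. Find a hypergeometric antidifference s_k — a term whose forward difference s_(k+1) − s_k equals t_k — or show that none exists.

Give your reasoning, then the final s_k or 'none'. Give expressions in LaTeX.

not Gosper-summable; s_k does not exist

r(k) = (k + 3)**2/(k + 4)**2 after simplifying.
So A=k**2 + 6*k + 9 and B=k**2 + 8*k + 16, with C=1.
f must satisfy (k**2 + 6*k + 9)·f(k+1) − (k**2 + 6*k + 9)·f(k) = 1.
Bound: deg f ≤ 0.
Generic f = c0 gives residual -1; -1 = 0 cannot hold, so t_k is not Gosper-summable.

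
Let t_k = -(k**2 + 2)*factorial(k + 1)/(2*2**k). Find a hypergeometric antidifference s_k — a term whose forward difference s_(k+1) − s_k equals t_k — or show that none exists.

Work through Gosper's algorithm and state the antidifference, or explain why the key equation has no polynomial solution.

s_k = -(k - 1)*factorial(k + 1)/2**k

r(k) = (k + 2)*((k + 1)**2 + 2)/(2*(k**2 + 2)) after simplifying.
Take A(k)=k/2 + 1, B(k)=1, C(k)=k**2 + 2.
Solve (k/2 + 1)·f(k+1) − (1)·f(k) = k**2 + 2.
d = 1 from the (1,0,2) case.
Match coefficients ⇒ f(k) = 2*(k - 1).
So s_k = (B(k−1)f/C)·t_k = (2*(k - 1)/(k**2 + 2))·t_k = -(k - 1)*factorial(k + 1)/2**k.
Verify: -(k**2 + 2)*factorial(k + 1)/(2*2**k) matches t_k.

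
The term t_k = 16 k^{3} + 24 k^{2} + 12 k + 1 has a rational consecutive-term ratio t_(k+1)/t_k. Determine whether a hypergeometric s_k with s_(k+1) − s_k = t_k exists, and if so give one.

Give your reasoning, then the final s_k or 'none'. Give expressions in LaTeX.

s_k = k \left(4 k^{3} - 2 k - 1\right)

Compute t_(k+1)/t_k: get (16*k**3 + 72*k**2 + 108*k + 53)/(16*k**3 + 24*k**2 + 12*k + 1).
Factor: A=1; B=1; C=k**3 + 3*k**2/2 + 3*k/4 + 1/16.
Need (1)·f(k+1) − (1)·f(k) = k**3 + 3*k**2/2 + 3*k/4 + 1/16.
From deg A=0, deg B=0, deg C=3: d=4.
A polynomial solution: f(k) = k*(4*k**3 - 2*k - 1)/16.
R(k) = B(k−1)·f(k)/C(k) = k*(4*k**3 - 2*k - 1)/(16*k**3 + 24*k**2 + 12*k + 1); s_k = R·t_k = k*(4*k**3 - 2*k - 1).
Δs = 16*k**3 + 24*k**2 + 12*k + 1, as required.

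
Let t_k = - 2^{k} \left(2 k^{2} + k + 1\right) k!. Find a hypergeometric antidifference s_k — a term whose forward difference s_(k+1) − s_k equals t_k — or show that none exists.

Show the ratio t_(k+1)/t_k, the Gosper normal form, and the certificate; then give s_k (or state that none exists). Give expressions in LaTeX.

s_k = - 2^{k} \left(k - 1\right) k!

Step 1: r(k) = 2*(k + 1)*(k + 2*(k + 1)**2 + 2)/(2*k**2 + k + 1).
Take A(k)=2*k + 2, B(k)=1, C(k)=k**2 + k/2 + 1/2.
Key eq: (2*k + 2)·f(k+1) = (1)·f(k) + (k**2 + k/2 + 1/2).
Bound: deg f ≤ 1.
Match coefficients ⇒ f(k) = (k - 1)/2.
R(k) = B(k−1)·f(k)/C(k) = (k - 1)/(2*k**2 + k + 1); s_k = R·t_k = -2**k*(k - 1)*factorial(k).
Δs = -2**k*(2*k**2 + k + 1)*factorial(k), as required.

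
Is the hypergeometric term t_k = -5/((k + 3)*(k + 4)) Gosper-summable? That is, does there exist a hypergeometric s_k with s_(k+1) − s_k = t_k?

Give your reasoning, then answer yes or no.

The ratio is (k + 3)/(k + 5).
Factor: A=k + 3; B=k + 5; C=1.
Set up (k + 3)·f(k+1) − (k + 4)·f(k) − (1) = 0.
d = 1 from the (1,1,0) case.
Coefficient equations give f(k) = k/3.
Certificate R = B(k−1)f/C = k*(k + 4)/3 gives s_k = -5*k/(3*k + 9).
Check: Δs_k = -5/(k**2 + 7*k + 12). ✓

Yes. s_k = -5*k/(3*k + 9).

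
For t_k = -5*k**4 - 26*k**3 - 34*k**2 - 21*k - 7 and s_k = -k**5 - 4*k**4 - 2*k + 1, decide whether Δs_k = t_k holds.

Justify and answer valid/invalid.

s_(k+1) = -2*k - (k + 1)**5 - 4*(k + 1)**4 - 1
s_(k+1) − s_k = k**5 + 4*k**4 - (k + 1)**5 - 4*(k + 1)**4 - 2
(s_(k+1) − s_k) − t_k = 0

Valid — Δs_k = t_k.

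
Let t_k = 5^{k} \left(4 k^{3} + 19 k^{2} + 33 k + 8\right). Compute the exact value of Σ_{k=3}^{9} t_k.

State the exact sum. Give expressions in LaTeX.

Σ = 10908198250

Ratio r(k) = 5*(4*k**3 + 31*k**2 + 83*k + 64)/(4*k**3 + 19*k**2 + 33*k + 8).
A = 5, B = 1, C = k**3 + 19*k**2/4 + 33*k/4 + 2.
Need (5)·f(k+1) − (1)·f(k) = k**3 + 19*k**2/4 + 33*k/4 + 2.
d = 3 from the (0,0,3) case.
Solve for f: f(k) = (k**3 + k**2 + 2*k - 3)/4 (degree 3 ≤ 3).
R(k) = B(k−1)·f(k)/C(k) = (k**3 + k**2 + 2*k - 3)/(4*k**3 + 19*k**2 + 33*k + 8); s_k = R·t_k = 5**k*(k**3 + k**2 + 2*k - 3).
Verify: 5**k*(4*k**3 + 19*k**2 + 33*k + 8) matches t_k.
Σ_(k=3)^(9) t_k = s_(10) − s_(3) = 10908203125 − (4875) = 10908198250.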